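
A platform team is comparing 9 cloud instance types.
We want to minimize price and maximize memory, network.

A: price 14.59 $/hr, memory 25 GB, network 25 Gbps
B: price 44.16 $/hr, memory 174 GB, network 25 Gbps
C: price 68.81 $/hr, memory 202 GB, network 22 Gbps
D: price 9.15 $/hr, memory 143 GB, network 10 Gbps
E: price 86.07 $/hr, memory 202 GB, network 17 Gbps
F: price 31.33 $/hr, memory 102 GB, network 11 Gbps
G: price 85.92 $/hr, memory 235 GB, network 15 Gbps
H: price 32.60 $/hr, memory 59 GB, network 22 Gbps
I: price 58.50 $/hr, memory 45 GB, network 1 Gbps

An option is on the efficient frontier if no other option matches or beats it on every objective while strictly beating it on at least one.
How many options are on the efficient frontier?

A: not dominated.
B: not dominated.
C: not dominated.
D: not dominated (best price).
E: dominated by C (price 68.81≤86.07, memory 202≥202, network 22≥17).
F: not dominated.
G: not dominated (best memory).
H: not dominated.
I: dominated by B (price 44.16≤58.50, memory 174≥45, network 25≥1).
Pareto-optimal: A, B, C, D, F, G, H → 7.

7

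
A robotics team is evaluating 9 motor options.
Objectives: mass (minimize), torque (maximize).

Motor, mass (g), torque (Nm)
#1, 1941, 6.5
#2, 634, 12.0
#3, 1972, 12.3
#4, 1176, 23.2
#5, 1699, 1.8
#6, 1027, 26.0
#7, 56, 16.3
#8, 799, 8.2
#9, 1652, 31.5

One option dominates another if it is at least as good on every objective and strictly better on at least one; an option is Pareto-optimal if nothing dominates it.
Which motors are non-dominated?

#1: dominated by #2 (mass 634≤1941, torque 12.0≥6.5).
#2: dominated by #7 (mass 56≤634, torque 16.3≥12.0).
#3: dominated by #4 (mass 1176≤1972, torque 23.2≥12.3).
#4: dominated by #6 (mass 1027≤1176, torque 26.0≥23.2).
#5: dominated by #2 (mass 634≤1699, torque 12.0≥1.8).
#6: not dominated.
#7: not dominated (best mass).
#8: dominated by #2 (mass 634≤799, torque 12.0≥8.2).
#9: not dominated (best torque).

#6, #7, #9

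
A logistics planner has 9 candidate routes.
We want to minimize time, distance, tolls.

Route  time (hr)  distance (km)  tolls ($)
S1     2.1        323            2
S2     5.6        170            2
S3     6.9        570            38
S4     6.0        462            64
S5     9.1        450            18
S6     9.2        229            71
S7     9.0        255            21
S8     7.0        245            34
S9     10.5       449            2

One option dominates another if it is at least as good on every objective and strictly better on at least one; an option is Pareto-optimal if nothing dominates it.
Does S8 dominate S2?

No

S8 vs S2: S8 is worse on time (7.0 vs 5.6), so it does not dominate S2.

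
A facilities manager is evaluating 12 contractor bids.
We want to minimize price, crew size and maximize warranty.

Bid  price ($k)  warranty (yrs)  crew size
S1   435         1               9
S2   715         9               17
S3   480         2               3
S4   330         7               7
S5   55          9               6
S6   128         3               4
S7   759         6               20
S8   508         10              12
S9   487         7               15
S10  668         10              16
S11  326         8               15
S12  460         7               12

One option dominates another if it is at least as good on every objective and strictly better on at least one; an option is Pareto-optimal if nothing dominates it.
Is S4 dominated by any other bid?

Yes

S5 vs S4: price 55≤330, warranty 9≥7, crew size 6≤7 — S5 is at least as good on every objective and strictly better on at least one, so S5 dominates S4.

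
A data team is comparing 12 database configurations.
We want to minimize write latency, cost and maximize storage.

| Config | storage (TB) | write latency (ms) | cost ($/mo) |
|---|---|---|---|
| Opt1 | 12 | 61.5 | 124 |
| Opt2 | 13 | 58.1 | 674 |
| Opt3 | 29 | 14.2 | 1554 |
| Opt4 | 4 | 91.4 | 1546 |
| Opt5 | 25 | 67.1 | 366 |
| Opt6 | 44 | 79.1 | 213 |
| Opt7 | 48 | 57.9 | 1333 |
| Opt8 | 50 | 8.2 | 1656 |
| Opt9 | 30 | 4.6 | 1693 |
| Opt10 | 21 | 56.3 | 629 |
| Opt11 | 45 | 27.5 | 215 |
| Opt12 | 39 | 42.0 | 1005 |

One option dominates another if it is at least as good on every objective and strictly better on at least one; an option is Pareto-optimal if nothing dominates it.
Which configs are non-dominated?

Opt1, Opt3, Opt6, Opt7, Opt8, Opt9, Opt11

Opt1: not dominated (best cost).
Opt2: dominated by Opt10 (storage 21≥13, write latency 56.3≤58.1, cost 629≤674).
Opt3: not dominated.
Opt4: dominated by Opt1 (storage 12≥4, write latency 61.5≤91.4, cost 124≤1546).
Opt5: dominated by Opt11 (storage 45≥25, write latency 27.5≤67.1, cost 215≤366).
Opt6: not dominated.
Opt7: not dominated.
Opt8: not dominated (best storage).
Opt9: not dominated (best write latency).
Opt10: dominated by Opt11 (storage 45≥21, write latency 27.5≤56.3, cost 215≤629).
Opt11: not dominated.
Opt12: dominated by Opt11 (storage 45≥39, write latency 27.5≤42.0, cost 215≤1005).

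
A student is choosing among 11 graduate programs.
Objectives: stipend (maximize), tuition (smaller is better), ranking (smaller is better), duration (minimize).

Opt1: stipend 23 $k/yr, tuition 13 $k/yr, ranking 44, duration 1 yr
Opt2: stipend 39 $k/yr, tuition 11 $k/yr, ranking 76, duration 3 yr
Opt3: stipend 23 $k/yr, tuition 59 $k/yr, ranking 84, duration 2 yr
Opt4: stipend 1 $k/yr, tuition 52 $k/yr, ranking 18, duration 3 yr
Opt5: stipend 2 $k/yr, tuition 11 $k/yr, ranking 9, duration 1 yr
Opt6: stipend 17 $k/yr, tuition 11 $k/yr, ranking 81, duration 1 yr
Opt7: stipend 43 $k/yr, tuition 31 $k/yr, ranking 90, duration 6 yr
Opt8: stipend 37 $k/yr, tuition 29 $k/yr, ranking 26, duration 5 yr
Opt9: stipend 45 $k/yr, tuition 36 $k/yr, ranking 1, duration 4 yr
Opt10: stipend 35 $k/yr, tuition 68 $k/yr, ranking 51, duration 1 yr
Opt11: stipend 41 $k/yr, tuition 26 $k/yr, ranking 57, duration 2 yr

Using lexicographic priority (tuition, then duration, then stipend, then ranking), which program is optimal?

First minimize tuition: best is 11, kept {Opt2, Opt5, Opt6}.
Then minimize duration: best is 1, kept {Opt5, Opt6}.
Then maximize stipend: best is 17, kept {Opt6}.

Opt6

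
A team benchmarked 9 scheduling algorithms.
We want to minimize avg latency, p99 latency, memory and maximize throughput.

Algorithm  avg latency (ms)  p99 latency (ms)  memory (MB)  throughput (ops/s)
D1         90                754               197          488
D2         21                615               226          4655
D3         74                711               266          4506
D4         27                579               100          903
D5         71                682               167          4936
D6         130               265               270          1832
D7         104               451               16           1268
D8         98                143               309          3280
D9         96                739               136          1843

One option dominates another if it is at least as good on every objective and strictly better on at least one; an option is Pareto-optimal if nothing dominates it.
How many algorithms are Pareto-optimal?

D1: dominated by D4 (avg latency 27≤90, p99 latency 579≤754, memory 100≤197, throughput 903≥488).
D2: not dominated (best avg latency).
D3: dominated by D2 (avg latency 21≤74, p99 latency 615≤711, memory 226≤266, throughput 4655≥4506).
D4: not dominated.
D5: not dominated (best throughput).
D6: not dominated.
D7: not dominated (best memory).
D8: not dominated (best p99 latency).
D9: not dominated.
Pareto-optimal: D2, D4, D5, D6, D7, D8, D9 → 7.

7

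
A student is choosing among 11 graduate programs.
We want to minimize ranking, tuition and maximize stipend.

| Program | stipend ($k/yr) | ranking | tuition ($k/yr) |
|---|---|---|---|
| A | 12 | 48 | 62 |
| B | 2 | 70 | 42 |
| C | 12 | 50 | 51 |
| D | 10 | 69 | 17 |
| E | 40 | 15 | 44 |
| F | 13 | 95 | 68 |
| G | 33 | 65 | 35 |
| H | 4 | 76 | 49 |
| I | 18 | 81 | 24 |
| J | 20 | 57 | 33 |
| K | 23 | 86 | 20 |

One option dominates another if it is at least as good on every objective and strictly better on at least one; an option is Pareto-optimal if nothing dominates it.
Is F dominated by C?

C vs F: C is worse on stipend (12 vs 13), so it does not dominate F.

No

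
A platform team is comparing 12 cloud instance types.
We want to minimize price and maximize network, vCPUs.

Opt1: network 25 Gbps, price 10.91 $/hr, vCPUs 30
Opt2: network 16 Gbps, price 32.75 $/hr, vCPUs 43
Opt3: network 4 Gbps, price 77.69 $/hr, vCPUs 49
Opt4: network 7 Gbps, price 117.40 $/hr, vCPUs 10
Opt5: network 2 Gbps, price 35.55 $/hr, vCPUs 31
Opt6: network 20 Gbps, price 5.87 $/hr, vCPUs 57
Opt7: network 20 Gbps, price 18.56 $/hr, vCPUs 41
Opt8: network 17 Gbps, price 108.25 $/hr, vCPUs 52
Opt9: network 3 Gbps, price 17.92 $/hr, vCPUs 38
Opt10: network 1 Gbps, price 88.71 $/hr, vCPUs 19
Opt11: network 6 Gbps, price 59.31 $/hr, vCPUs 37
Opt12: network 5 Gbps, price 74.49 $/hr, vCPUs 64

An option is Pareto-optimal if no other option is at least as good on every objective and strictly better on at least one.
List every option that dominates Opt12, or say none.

none

Opt1: worse on vCPUs (30 vs 64).
Opt2: worse on vCPUs (43 vs 64).
Opt3: worse on network (4 vs 5).
Opt4: worse on price (117.40 vs 74.49).
Opt5: worse on network (2 vs 5).
Opt6: worse on vCPUs (57 vs 64).
Opt7: worse on vCPUs (41 vs 64).
Opt8: worse on price (108.25 vs 74.49).
Opt9: worse on network (3 vs 5).
Opt10: worse on network (1 vs 5).
Opt11: worse on vCPUs (37 vs 64).
No option dominates Opt12.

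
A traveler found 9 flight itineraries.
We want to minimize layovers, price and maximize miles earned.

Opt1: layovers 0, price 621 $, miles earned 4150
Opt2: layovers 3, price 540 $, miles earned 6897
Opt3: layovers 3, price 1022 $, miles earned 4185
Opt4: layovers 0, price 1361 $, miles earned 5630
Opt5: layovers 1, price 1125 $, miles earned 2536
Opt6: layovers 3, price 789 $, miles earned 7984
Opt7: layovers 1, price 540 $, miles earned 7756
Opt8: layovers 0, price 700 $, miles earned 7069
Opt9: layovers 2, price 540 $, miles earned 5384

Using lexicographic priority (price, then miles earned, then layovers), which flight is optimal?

Opt7

First minimize price: best is 540, kept {Opt2, Opt7, Opt9}.
Then maximize miles earned: best is 7756, kept {Opt7}.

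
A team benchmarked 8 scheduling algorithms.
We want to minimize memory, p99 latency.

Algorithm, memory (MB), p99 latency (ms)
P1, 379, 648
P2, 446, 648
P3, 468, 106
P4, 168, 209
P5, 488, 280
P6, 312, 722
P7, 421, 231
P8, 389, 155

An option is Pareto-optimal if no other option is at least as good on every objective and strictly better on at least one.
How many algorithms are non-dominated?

3

P1: dominated by P4 (memory 168≤379, p99 latency 209≤648).
P2: dominated by P1 (memory 379≤446, p99 latency 648≤648).
P3: not dominated (best p99 latency).
P4: not dominated (best memory).
P5: dominated by P3 (memory 468≤488, p99 latency 106≤280).
P6: dominated by P4 (memory 168≤312, p99 latency 209≤722).
P7: dominated by P4 (memory 168≤421, p99 latency 209≤231).
P8: not dominated.
Pareto-optimal: P3, P4, P8 → 3.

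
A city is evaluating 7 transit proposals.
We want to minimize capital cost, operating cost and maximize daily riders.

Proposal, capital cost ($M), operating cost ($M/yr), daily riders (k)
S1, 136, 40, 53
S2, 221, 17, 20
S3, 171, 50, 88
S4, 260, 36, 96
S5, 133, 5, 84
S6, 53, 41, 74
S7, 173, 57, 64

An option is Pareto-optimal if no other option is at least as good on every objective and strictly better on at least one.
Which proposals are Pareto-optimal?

S3, S4, S5, S6

S1: dominated by S5 (capital cost 133≤136, operating cost 5≤40, daily riders 84≥53).
S2: dominated by S5 (capital cost 133≤221, operating cost 5≤17, daily riders 84≥20).
S3: not dominated.
S4: not dominated (best daily riders).
S5: not dominated (best operating cost).
S6: not dominated (best capital cost).
S7: dominated by S3 (capital cost 171≤173, operating cost 50≤57, daily riders 88≥64).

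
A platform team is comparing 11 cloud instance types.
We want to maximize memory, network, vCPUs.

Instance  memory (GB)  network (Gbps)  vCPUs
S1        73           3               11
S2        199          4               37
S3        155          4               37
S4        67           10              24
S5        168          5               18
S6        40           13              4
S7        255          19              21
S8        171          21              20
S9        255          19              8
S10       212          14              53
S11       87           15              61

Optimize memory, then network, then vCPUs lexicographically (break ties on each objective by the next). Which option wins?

S7

First maximize memory: best is 255, kept {S7, S9}.
Then maximize network: best is 19, kept {S7, S9}.
Then maximize vCPUs: best is 21, kept {S7}.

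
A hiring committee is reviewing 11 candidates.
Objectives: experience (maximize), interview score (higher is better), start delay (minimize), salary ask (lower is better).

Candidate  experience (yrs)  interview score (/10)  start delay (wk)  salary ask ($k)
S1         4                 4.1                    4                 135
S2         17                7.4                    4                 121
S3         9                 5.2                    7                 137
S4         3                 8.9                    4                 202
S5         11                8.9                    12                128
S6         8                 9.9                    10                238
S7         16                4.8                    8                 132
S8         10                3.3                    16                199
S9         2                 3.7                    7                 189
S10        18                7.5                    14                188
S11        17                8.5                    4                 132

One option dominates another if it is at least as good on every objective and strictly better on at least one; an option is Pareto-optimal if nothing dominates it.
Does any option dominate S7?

S2 vs S7: experience 17≥16, interview score 7.4≥4.8, start delay 4≤8, salary ask 121≤132 — S2 is at least as good on every objective and strictly better on at least one, so S2 dominates S7.

Yes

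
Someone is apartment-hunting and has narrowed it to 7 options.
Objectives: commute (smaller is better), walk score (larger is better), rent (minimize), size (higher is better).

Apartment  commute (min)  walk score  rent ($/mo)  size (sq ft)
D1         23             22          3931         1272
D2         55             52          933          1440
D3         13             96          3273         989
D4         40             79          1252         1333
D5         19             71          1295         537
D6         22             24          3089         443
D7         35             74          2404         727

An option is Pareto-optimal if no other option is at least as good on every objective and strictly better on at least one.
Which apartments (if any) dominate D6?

D5

D5: commute 19≤22, walk score 71≥24, rent 1295≤3089, size 537≥443 — dominates D6.
Others (D1, D2, D3, D4, D7) are each worse than D6 on at least one objective.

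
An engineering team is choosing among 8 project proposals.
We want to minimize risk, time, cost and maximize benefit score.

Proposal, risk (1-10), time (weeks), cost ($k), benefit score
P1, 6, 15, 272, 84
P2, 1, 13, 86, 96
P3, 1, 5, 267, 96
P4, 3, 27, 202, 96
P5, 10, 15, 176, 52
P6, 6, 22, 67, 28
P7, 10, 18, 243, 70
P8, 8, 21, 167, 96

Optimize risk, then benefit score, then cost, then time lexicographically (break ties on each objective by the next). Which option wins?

P2

First minimize risk: best is 1, kept {P2, P3}.
Then maximize benefit score: best is 96, kept {P2, P3}.
Then minimize cost: best is 86, kept {P2}.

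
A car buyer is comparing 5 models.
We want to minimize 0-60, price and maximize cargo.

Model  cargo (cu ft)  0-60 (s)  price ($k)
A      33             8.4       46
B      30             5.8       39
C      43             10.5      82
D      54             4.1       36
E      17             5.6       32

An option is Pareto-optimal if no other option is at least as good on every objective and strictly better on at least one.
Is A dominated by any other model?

D vs A: cargo 54≥33, 0-60 4.1≤8.4, price 36≤46 — D is at least as good on every objective and strictly better on at least one, so D dominates A.

Yes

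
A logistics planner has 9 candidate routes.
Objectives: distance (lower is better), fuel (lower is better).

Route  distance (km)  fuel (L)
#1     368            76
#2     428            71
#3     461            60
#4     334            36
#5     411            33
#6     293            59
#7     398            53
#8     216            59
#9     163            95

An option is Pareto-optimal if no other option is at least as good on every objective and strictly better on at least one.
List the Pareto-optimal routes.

#4, #5, #8, #9

#1: dominated by #4 (distance 334≤368, fuel 36≤76).
#2: dominated by #4 (distance 334≤428, fuel 36≤71).
#3: dominated by #4 (distance 334≤461, fuel 36≤60).
#4: not dominated.
#5: not dominated (best fuel).
#6: dominated by #8 (distance 216≤293, fuel 59≤59).
#7: dominated by #4 (distance 334≤398, fuel 36≤53).
#8: not dominated.
#9: not dominated (best distance).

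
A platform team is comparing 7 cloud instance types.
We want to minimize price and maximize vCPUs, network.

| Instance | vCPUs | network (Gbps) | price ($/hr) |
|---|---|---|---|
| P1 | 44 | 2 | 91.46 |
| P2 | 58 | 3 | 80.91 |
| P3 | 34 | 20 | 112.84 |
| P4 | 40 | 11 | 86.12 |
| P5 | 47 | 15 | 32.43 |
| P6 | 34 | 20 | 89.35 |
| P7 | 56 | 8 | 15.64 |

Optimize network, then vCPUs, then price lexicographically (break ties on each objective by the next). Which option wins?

P6

First maximize network: best is 20, kept {P3, P6}.
Then maximize vCPUs: best is 34, kept {P3, P6}.
Then minimize price: best is 89.35, kept {P6}.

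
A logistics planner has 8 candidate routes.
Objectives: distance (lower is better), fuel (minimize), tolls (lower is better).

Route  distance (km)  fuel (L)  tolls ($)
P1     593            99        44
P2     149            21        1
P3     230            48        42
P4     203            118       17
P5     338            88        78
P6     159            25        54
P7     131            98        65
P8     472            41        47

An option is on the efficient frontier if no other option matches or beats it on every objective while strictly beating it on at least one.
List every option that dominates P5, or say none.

P2, P3, P6

P2: distance 149≤338, fuel 21≤88, tolls 1≤78 — dominates P5.
P3: distance 230≤338, fuel 48≤88, tolls 42≤78 — dominates P5.
P6: distance 159≤338, fuel 25≤88, tolls 54≤78 — dominates P5.
Others (P1, P4, P7, P8) are each worse than P5 on at least one objective.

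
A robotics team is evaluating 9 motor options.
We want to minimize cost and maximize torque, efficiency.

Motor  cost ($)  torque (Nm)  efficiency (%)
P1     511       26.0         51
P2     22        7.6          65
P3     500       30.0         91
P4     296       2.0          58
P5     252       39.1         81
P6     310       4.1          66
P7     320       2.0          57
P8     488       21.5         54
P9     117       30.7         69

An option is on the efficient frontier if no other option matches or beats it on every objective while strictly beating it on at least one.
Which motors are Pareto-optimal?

P1: dominated by P3 (cost 500≤511, torque 30.0≥26.0, efficiency 91≥51).
P2: not dominated (best cost).
P3: not dominated (best efficiency).
P4: dominated by P2 (cost 22≤296, torque 7.6≥2.0, efficiency 65≥58).
P5: not dominated (best torque).
P6: dominated by P5 (cost 252≤310, torque 39.1≥4.1, efficiency 81≥66).
P7: dominated by P2 (cost 22≤320, torque 7.6≥2.0, efficiency 65≥57).
P8: dominated by P5 (cost 252≤488, torque 39.1≥21.5, efficiency 81≥54).
P9: not dominated.

P2, P3, P5, P9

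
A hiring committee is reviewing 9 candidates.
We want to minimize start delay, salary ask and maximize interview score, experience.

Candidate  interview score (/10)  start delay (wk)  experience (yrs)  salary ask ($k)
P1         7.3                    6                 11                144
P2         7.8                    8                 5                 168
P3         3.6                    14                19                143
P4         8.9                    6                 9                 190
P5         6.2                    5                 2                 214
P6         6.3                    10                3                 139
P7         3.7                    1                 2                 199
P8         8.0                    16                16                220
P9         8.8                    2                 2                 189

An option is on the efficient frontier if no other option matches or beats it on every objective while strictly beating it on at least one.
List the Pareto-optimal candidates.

P1, P2, P3, P4, P6, P7, P8, P9

P1: not dominated.
P2: not dominated.
P3: not dominated (best experience).
P4: not dominated (best interview score).
P5: dominated by P9 (interview score 8.8≥6.2, start delay 2≤5, experience 2≥2, salary ask 189≤214).
P6: not dominated (best salary ask).
P7: not dominated (best start delay).
P8: not dominated.
P9: not dominated.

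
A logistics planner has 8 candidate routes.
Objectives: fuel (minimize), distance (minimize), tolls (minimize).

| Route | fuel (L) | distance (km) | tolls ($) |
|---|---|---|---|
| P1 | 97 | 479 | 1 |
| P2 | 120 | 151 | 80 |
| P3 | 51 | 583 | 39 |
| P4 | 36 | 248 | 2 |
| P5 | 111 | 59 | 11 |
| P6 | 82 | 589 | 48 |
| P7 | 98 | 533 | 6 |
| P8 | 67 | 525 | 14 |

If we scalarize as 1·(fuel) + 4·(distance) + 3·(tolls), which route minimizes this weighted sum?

P1: 1·97 + 4·479 + 3·1 = 2016
P2: 1·120 + 4·151 + 3·80 = 964
P3: 1·51 + 4·583 + 3·39 = 2500
P4: 1·36 + 4·248 + 3·2 = 1034
P5: 1·111 + 4·59 + 3·11 = 380
P6: 1·82 + 4·589 + 3·48 = 2582
P7: 1·98 + 4·533 + 3·6 = 2248
P8: 1·67 + 4·525 + 3·14 = 2209
Lowest: P5 at 380.

P5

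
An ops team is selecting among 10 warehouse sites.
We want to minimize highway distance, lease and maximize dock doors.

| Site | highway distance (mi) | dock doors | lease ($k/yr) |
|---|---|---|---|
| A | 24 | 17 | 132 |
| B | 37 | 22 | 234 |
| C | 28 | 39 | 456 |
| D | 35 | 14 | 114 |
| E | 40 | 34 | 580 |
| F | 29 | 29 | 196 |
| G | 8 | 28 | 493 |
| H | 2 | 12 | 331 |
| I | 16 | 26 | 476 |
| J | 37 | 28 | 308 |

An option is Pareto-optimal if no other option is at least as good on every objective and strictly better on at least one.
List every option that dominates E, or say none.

C: highway distance 28≤40, dock doors 39≥34, lease 456≤580 — dominates E.
Others (A, B, D, F, G, H, I, J) are each worse than E on at least one objective.

C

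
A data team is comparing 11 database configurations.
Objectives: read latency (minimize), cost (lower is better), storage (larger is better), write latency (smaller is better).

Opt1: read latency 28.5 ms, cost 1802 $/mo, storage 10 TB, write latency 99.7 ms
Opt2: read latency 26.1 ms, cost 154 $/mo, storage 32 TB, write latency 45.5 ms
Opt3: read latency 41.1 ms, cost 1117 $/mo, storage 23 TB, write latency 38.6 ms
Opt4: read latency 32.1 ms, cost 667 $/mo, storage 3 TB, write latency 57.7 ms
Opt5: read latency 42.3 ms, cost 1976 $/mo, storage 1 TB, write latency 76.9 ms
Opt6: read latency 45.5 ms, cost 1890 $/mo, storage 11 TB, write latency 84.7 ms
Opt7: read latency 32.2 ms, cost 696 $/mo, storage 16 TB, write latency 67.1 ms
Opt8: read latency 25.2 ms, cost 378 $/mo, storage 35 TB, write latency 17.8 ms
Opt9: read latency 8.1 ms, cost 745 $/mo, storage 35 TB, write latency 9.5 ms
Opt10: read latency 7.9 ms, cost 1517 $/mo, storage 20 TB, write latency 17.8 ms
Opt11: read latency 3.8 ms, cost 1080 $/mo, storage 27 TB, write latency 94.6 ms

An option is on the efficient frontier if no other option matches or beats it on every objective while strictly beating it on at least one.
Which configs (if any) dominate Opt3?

Opt8, Opt9

Opt8: read latency 25.2≤41.1, cost 378≤1117, storage 35≥23, write latency 17.8≤38.6 — dominates Opt3.
Opt9: read latency 8.1≤41.1, cost 745≤1117, storage 35≥23, write latency 9.5≤38.6 — dominates Opt3.
Others (Opt1, Opt2, Opt4, Opt5, Opt6, Opt7, Opt10, Opt11) are each worse than Opt3 on at least one objective.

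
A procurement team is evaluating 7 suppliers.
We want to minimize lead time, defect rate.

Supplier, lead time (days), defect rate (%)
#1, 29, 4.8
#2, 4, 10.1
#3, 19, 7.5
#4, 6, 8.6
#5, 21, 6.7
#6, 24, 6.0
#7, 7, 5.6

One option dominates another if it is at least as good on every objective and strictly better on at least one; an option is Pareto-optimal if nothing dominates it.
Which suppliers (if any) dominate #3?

#7

#7: lead time 7≤19, defect rate 5.6≤7.5 — dominates #3.
Others (#1, #2, #4, #5, #6) are each worse than #3 on at least one objective.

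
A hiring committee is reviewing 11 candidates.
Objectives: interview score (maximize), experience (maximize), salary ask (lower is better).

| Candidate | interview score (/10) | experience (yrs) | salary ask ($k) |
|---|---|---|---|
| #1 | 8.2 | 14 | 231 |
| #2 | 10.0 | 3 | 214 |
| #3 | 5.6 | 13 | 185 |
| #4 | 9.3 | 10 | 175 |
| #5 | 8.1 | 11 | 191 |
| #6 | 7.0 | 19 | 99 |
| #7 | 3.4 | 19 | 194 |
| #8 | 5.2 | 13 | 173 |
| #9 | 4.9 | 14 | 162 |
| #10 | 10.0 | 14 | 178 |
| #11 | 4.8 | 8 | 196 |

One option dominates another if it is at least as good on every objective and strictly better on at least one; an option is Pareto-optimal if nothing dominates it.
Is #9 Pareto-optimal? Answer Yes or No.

No

#6 vs #9: interview score 7.0≥4.9, experience 19≥14, salary ask 99≤162 — #6 is at least as good on every objective and strictly better on at least one, so #6 dominates #9.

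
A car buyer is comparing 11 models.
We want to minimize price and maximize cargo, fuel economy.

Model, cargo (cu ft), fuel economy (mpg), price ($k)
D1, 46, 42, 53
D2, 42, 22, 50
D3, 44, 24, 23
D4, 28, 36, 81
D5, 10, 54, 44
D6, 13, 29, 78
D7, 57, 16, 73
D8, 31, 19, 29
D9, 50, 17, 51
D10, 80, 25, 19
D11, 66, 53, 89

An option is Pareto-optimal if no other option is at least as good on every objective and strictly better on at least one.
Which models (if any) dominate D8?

D3: cargo 44≥31, fuel economy 24≥19, price 23≤29 — dominates D8.
D10: cargo 80≥31, fuel economy 25≥19, price 19≤29 — dominates D8.
Others (D1, D2, D4, D5, D6, D7, D9, D11) are each worse than D8 on at least one objective.

D3, D10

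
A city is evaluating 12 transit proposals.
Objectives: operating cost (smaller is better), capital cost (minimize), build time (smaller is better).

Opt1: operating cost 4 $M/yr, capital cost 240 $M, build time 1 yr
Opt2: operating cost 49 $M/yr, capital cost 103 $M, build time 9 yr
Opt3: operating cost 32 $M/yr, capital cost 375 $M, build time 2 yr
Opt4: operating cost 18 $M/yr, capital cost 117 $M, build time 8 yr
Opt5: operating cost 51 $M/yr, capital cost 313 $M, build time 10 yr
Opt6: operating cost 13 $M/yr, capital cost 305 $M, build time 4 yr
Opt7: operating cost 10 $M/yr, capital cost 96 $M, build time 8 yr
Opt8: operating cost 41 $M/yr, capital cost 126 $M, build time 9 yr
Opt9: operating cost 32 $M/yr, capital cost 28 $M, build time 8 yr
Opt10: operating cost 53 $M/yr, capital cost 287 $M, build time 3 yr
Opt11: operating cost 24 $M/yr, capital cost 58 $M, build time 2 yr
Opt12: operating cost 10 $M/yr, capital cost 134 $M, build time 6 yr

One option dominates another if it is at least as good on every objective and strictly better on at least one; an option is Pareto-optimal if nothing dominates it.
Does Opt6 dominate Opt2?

Opt6 vs Opt2: Opt6 is worse on capital cost (305 vs 103), so it does not dominate Opt2.

No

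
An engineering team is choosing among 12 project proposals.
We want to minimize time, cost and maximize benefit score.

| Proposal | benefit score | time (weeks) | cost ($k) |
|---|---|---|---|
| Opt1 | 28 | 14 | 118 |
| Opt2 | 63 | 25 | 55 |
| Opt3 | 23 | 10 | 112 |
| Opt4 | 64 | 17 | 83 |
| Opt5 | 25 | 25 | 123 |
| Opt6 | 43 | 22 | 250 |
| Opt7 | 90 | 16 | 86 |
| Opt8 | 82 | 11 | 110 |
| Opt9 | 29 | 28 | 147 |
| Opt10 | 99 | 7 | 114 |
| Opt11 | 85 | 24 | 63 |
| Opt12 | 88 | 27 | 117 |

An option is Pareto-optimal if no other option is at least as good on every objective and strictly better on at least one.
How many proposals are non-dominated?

Opt1: dominated by Opt8 (benefit score 82≥28, time 11≤14, cost 110≤118).
Opt2: not dominated (best cost).
Opt3: not dominated.
Opt4: not dominated.
Opt5: dominated by Opt1 (benefit score 28≥25, time 14≤25, cost 118≤123).
Opt6: dominated by Opt4 (benefit score 64≥43, time 17≤22, cost 83≤250).
Opt7: not dominated.
Opt8: not dominated.
Opt9: dominated by Opt2 (benefit score 63≥29, time 25≤28, cost 55≤147).
Opt10: not dominated (best benefit score).
Opt11: not dominated.
Opt12: dominated by Opt7 (benefit score 90≥88, time 16≤27, cost 86≤117).
Pareto-optimal: Opt2, Opt3, Opt4, Opt7, Opt8, Opt10, Opt11 → 7.

7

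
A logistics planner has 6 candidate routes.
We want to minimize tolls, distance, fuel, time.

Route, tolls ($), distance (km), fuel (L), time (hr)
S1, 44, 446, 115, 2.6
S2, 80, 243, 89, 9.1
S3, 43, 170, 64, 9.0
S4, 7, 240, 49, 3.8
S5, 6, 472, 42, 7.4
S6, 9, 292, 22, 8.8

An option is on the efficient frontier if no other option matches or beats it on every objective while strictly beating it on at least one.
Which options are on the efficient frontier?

S1, S3, S4, S5, S6

S1: not dominated (best time).
S2: dominated by S3 (tolls 43≤80, distance 170≤243, fuel 64≤89, time 9.0≤9.1).
S3: not dominated (best distance).
S4: not dominated.
S5: not dominated (best tolls).
S6: not dominated (best fuel).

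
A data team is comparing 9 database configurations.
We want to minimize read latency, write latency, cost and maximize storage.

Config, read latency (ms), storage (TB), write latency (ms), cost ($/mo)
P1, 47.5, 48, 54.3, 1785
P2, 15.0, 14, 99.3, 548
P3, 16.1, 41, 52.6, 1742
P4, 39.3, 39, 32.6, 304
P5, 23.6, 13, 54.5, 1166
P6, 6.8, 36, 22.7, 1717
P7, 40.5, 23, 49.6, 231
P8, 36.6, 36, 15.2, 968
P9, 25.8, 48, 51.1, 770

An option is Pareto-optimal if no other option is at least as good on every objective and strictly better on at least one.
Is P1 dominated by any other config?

Yes

P9 vs P1: read latency 25.8≤47.5, storage 48≥48, write latency 51.1≤54.3, cost 770≤1785 — P9 is at least as good on every objective and strictly better on at least one, so P9 dominates P1.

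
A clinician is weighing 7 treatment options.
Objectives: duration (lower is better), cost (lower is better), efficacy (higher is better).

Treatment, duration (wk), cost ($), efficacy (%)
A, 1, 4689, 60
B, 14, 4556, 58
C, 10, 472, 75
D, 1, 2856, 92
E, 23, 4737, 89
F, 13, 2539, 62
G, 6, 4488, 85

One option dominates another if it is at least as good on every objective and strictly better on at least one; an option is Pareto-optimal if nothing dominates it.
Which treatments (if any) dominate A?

D

D: duration 1≤1, cost 2856≤4689, efficacy 92≥60 — dominates A.
Others (B, C, E, F, G) are each worse than A on at least one objective.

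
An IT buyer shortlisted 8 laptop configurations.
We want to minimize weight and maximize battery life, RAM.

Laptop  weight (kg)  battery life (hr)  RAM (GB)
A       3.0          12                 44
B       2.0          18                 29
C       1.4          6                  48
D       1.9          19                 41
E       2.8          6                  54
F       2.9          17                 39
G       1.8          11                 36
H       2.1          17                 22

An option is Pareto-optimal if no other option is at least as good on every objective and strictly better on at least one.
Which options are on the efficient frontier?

A, C, D, E, G

A: not dominated.
B: dominated by D (weight 1.9≤2.0, battery life 19≥18, RAM 41≥29).
C: not dominated (best weight).
D: not dominated (best battery life).
E: not dominated (best RAM).
F: dominated by D (weight 1.9≤2.9, battery life 19≥17, RAM 41≥39).
G: not dominated.
H: dominated by B (weight 2.0≤2.1, battery life 18≥17, RAM 29≥22).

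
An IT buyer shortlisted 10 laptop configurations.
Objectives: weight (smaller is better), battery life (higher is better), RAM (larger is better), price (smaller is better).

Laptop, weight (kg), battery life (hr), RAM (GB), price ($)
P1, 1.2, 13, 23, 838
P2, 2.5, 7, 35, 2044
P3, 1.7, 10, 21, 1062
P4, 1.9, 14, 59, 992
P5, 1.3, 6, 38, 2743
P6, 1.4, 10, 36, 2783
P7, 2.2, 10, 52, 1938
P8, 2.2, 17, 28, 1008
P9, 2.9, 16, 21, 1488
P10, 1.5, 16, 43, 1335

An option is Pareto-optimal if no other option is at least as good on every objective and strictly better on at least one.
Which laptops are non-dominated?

P1, P4, P5, P6, P8, P10

P1: not dominated (best weight).
P2: dominated by P4 (weight 1.9≤2.5, battery life 14≥7, RAM 59≥35, price 992≤2044).
P3: dominated by P1 (weight 1.2≤1.7, battery life 13≥10, RAM 23≥21, price 838≤1062).
P4: not dominated (best RAM).
P5: not dominated.
P6: not dominated.
P7: dominated by P4 (weight 1.9≤2.2, battery life 14≥10, RAM 59≥52, price 992≤1938).
P8: not dominated (best battery life).
P9: dominated by P8 (weight 2.2≤2.9, battery life 17≥16, RAM 28≥21, price 1008≤1488).
P10: not dominated.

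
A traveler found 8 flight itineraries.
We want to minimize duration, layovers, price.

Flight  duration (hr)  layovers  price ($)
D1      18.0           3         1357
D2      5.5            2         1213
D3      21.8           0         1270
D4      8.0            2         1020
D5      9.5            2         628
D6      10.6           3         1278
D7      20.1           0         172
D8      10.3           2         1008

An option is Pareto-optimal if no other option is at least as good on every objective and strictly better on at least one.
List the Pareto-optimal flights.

D1: dominated by D2 (duration 5.5≤18.0, layovers 2≤3, price 1213≤1357).
D2: not dominated (best duration).
D3: dominated by D7 (duration 20.1≤21.8, layovers 0≤0, price 172≤1270).
D4: not dominated.
D5: not dominated.
D6: dominated by D2 (duration 5.5≤10.6, layovers 2≤3, price 1213≤1278).
D7: not dominated (best price).
D8: dominated by D5 (duration 9.5≤10.3, layovers 2≤2, price 628≤1008).

D2, D4, D5, D7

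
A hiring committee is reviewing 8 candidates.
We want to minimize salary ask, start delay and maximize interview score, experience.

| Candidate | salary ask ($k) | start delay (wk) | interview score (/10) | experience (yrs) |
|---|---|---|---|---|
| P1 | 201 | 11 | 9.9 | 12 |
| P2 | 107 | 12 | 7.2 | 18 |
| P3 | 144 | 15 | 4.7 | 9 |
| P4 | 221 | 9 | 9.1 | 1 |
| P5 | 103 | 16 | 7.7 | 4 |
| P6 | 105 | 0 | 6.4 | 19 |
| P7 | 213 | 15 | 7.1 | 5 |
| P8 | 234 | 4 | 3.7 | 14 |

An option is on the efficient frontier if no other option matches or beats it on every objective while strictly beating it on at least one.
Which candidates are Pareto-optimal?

P1, P2, P4, P5, P6

P1: not dominated (best interview score).
P2: not dominated.
P3: dominated by P2 (salary ask 107≤144, start delay 12≤15, interview score 7.2≥4.7, experience 18≥9).
P4: not dominated.
P5: not dominated (best salary ask).
P6: not dominated (best start delay).
P7: dominated by P1 (salary ask 201≤213, start delay 11≤15, interview score 9.9≥7.1, experience 12≥5).
P8: dominated by P6 (salary ask 105≤234, start delay 0≤4, interview score 6.4≥3.7, experience 19≥14).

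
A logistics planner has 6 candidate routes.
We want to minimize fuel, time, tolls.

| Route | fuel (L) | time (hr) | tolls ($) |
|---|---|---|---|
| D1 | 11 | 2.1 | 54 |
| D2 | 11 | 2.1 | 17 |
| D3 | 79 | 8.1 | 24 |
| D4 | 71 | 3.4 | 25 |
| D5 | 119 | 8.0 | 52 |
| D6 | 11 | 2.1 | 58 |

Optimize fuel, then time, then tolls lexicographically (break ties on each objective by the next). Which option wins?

First minimize fuel: best is 11, kept {D1, D2, D6}.
Then minimize time: best is 2.1, kept {D1, D2, D6}.
Then minimize tolls: best is 17, kept {D2}.

D2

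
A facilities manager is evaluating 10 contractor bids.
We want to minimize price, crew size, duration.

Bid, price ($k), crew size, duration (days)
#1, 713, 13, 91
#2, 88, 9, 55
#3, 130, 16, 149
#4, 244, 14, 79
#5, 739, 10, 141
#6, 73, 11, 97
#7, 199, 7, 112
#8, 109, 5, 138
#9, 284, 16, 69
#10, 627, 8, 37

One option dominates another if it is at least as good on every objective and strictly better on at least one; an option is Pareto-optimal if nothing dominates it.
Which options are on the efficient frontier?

#2, #6, #7, #8, #10

#1: dominated by #2 (price 88≤713, crew size 9≤13, duration 55≤91).
#2: not dominated.
#3: dominated by #2 (price 88≤130, crew size 9≤16, duration 55≤149).
#4: dominated by #2 (price 88≤244, crew size 9≤14, duration 55≤79).
#5: dominated by #2 (price 88≤739, crew size 9≤10, duration 55≤141).
#6: not dominated (best price).
#7: not dominated.
#8: not dominated (best crew size).
#9: dominated by #2 (price 88≤284, crew size 9≤16, duration 55≤69).
#10: not dominated (best duration).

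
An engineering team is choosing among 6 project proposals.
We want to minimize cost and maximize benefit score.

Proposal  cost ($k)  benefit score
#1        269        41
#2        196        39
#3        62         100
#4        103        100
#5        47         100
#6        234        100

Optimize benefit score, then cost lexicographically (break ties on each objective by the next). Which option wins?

#5

First maximize benefit score: best is 100, kept {#3, #4, #5, #6}.
Then minimize cost: best is 47, kept {#5}.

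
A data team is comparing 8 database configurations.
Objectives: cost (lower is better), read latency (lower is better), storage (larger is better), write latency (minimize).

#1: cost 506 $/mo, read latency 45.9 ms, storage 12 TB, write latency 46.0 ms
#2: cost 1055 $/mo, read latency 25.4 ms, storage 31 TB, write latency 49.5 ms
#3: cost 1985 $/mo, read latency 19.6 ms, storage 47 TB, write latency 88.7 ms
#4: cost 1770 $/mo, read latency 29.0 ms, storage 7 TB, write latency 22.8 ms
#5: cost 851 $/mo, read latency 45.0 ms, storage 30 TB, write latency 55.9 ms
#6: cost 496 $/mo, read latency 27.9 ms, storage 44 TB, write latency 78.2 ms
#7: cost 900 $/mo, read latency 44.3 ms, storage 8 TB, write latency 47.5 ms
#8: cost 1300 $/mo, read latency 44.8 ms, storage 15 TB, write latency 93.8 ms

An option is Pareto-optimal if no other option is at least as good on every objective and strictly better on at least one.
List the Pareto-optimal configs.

#1: not dominated.
#2: not dominated.
#3: not dominated (best read latency).
#4: not dominated (best write latency).
#5: not dominated.
#6: not dominated (best cost).
#7: not dominated.
#8: dominated by #2 (cost 1055≤1300, read latency 25.4≤44.8, storage 31≥15, write latency 49.5≤93.8).

#1, #2, #3, #4, #5, #6, #7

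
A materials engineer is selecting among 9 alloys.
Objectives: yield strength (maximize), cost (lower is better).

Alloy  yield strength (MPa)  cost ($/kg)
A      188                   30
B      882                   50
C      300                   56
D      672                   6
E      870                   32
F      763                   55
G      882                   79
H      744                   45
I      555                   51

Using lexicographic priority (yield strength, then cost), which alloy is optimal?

B

First maximize yield strength: best is 882, kept {B, G}.
Then minimize cost: best is 50, kept {B}.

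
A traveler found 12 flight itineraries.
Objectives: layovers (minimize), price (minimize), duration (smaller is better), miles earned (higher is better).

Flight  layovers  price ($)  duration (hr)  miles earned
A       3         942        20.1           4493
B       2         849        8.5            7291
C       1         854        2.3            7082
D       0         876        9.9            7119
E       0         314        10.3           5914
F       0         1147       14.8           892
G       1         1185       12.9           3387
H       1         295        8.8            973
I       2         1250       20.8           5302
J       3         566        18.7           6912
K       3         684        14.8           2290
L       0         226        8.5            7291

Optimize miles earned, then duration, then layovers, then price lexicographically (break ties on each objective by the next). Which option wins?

L

First maximize miles earned: best is 7291, kept {B, L}.
Then minimize duration: best is 8.5, kept {B, L}.
Then minimize layovers: best is 0, kept {L}.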